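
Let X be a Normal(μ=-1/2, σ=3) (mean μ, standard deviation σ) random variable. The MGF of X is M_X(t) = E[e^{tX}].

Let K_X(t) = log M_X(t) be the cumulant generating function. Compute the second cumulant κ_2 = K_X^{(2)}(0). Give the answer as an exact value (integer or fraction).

κ_2 = D^2[K](0) = 9

M_X(t) = e^(9*t^2/2 - t/2)
K_X(t) = log M_X(t) = 9*t^2/2 - t/2
D^2[K](t) = 9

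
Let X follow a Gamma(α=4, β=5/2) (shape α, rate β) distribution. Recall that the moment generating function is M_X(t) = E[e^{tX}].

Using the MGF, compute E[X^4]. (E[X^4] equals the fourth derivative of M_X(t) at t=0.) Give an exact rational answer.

E[X^4] = M^(4)(0) = 2688/125

M_X(t) = 625/(16*(5/2 - t)^4)
M^(4)(t) = 8400000/(256*t^8 - 5120*t^7 + 44800*t^6 - 224000*t^5 + 700000*t^4 - 1400000*t^3 + 1750000*t^2 - 1250000*t + 390625)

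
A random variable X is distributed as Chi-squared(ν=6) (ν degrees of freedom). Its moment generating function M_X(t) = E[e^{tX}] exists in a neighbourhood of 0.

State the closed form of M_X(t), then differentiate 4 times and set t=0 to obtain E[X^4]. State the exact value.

E[X^4] = d^4M/dt^4 |_{t=0} = 5760

M_X(t) = (1 - 2*t)^(-3)
dM/dt = 6/(16*t^4 - 32*t^3 + 24*t^2 - 8*t + 1)
d^2M/dt^2 = -48/(32*t^5 - 80*t^4 + 80*t^3 - 40*t^2 + 10*t - 1)
d^3M/dt^3 = 480/(64*t^6 - 192*t^5 + 240*t^4 - 160*t^3 + 60*t^2 - 12*t + 1)
d^4M/dt^4 = -5760/(128*t^7 - 448*t^6 + 672*t^5 - 560*t^4 + 280*t^3 - 84*t^2 + 14*t - 1)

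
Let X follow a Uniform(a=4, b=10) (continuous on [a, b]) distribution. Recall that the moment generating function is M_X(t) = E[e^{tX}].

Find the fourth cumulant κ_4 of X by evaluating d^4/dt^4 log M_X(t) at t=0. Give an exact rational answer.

M_X(t) = (e^(10*t) - e^(4*t))/(6*t)
K_X(t) = log M_X(t) = -log(t) + log(e^(10*t) - e^(4*t)) - log(6)
K′(t) = (10*t*e^(6*t) - 4*t - e^(6*t) + 1)/(t*e^(6*t) - t)
K′′(t) = (-36*t^2*e^(6*t) + e^(12*t) - 2*e^(6*t) + 1)/(t^2*e^(12*t) - 2*t^2*e^(6*t) + t^2)
K′′′(t) = (216*t^3*e^(12*t) + 216*t^3*e^(6*t) - 2*e^(18*t) + 6*e^(12*t) - 6*e^(6*t) + 2)/(t^3*e^(18*t) - 3*t^3*e^(12*t) + 3*t^3*e^(6*t) - t^3)

κ_4 = K′′′′(0) = -54/5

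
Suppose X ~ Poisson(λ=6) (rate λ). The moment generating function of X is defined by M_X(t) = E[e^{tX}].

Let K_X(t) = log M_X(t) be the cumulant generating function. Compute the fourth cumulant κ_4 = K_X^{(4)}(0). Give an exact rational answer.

κ_4 = D^4[K](0) = 6

M_X(t) = e^(6*e^(t) - 6)
K_X(t) = log M_X(t) = 6*e^(t) - 6
D^4[K](t) = 6*e^(t)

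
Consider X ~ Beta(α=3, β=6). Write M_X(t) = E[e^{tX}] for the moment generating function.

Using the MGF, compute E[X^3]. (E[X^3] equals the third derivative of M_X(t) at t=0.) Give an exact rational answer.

M_X(t) = ₁F₁(3; 9; t)
D^3[M](t) = 2*₁F₁(6; 12; t)/33

E[X^3] = D^3[M](0) = 2/33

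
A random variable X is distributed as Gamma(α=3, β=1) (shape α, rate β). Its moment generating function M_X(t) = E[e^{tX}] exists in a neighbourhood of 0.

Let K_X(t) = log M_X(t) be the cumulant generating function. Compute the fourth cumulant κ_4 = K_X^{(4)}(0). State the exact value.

M_X(t) = (1 - t)^(-3)
K_X(t) = log M_X(t) = -3*log(1 - t)
K′(t) = -3/(t - 1)
K′′(t) = 3/(t^2 - 2*t + 1)
K′′′(t) = -6/(t^3 - 3*t^2 + 3*t - 1)
K′′′′(t) = 18/(t^4 - 4*t^3 + 6*t^2 - 4*t + 1)

κ_4 = K′′′′(0) = 18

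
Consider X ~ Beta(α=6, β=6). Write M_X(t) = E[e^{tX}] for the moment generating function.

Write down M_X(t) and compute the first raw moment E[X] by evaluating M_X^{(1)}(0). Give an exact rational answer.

E[X] = M′(0) = 1/2

M_X(t) = ₁F₁(6; 12; t)
M′(t) = ₁F₁(7; 13; t)/2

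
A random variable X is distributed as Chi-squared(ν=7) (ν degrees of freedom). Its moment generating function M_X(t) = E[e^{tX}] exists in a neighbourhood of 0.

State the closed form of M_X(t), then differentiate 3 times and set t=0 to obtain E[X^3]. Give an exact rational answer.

M_X(t) = (1 - 2*t)^(-7/2)
M′(t) = 7/(16*t^4*√(1 - 2*t) - 32*t^3*√(1 - 2*t) + 24*t^2*√(1 - 2*t) - 8*t*√(1 - 2*t) + √(1 - 2*t))
M′′(t) = -63/(32*t^5*√(1 - 2*t) - 80*t^4*√(1 - 2*t) + 80*t^3*√(1 - 2*t) - 40*t^2*√(1 - 2*t) + 10*t*√(1 - 2*t) - √(1 - 2*t))
M′′′(t) = 693/(64*t^6*√(1 - 2*t) - 192*t^5*√(1 - 2*t) + 240*t^4*√(1 - 2*t) - 160*t^3*√(1 - 2*t) + 60*t^2*√(1 - 2*t) - 12*t*√(1 - 2*t) + √(1 - 2*t))

E[X^3] = M′′′(0) = 693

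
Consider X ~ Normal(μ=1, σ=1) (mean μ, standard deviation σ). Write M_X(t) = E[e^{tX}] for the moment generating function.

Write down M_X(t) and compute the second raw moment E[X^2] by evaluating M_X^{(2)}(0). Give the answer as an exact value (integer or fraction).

E[X^2] = M′′(0) = 2

M_X(t) = e^(t^2/2 + t)
M′(t) = t*e^(t)*e^(t^2/2) + e^(t)*e^(t^2/2)
M′′(t) = t^2*e^(t)*e^(t^2/2) + 2*t*e^(t)*e^(t^2/2) + 2*e^(t)*e^(t^2/2)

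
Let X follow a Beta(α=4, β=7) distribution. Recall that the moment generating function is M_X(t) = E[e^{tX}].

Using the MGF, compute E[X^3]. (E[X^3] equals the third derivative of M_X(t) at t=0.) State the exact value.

M_X(t) = ₁F₁(4; 11; t)
M′(t) = 4*₁F₁(5; 12; t)/11
M′′(t) = 5*₁F₁(6; 13; t)/33
M′′′(t) = 10*₁F₁(7; 14; t)/143

E[X^3] = M′′′(0) = 10/143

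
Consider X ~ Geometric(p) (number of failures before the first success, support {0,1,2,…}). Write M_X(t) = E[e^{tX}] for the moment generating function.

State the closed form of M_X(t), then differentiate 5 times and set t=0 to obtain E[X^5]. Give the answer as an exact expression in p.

E[X^5] = M^(5)(0) = -1 + 31/p - 180/p^2 + 390/p^3 - 360/p^4 + 120/p^5

M_X(t) = p/(-(1 - p)*e^(t) + 1)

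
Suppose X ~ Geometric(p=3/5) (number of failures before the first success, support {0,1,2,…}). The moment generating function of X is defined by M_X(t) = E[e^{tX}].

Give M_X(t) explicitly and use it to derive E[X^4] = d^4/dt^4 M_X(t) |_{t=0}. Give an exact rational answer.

M_X(t) = 3/(5*(1 - 2*e^(t)/5))
dM/dt = 6*e^(t)/(4*e^(2*t) - 20*e^(t) + 25)
d^2M/dt^2 = (-12*e^(2*t) - 30*e^(t))/(8*e^(3*t) - 60*e^(2*t) + 150*e^(t) - 125)
d^3M/dt^3 = (24*e^(3*t) + 240*e^(2*t) + 150*e^(t))/(16*e^(4*t) - 160*e^(3*t) + 600*e^(2*t) - 1000*e^(t) + 625)
d^4M/dt^4 = (-48*e^(4*t) - 1320*e^(3*t) - 3300*e^(2*t) - 750*e^(t))/(32*e^(5*t) - 400*e^(4*t) + 2000*e^(3*t) - 5000*e^(2*t) + 6250*e^(t) - 3125)

E[X^4] = d^4M/dt^4 |_{t=0} = 602/27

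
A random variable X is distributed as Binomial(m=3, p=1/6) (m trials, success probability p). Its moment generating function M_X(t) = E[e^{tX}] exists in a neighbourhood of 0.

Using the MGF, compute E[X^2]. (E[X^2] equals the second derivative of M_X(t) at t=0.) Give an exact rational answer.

E[X^2] = M^(2)(0) = 2/3

M_X(t) = (e^(t)/6 + 5/6)^3
M^(2)(t) = e^(3*t)/24 + 5*e^(2*t)/18 + 25*e^(t)/72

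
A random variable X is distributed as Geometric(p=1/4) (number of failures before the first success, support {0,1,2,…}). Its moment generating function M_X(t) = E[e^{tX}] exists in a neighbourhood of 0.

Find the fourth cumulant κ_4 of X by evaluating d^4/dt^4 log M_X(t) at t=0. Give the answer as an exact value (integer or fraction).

M_X(t) = 1/(4*(1 - 3*e^(t)/4))
K_X(t) = log M_X(t) = -log(1 - 3*e^(t)/4) - 2*log(2)
K^(4)(t) = (108*e^(3*t) + 576*e^(2*t) + 192*e^(t))/(81*e^(4*t) - 432*e^(3*t) + 864*e^(2*t) - 768*e^(t) + 256)

κ_4 = K^(4)(0) = 876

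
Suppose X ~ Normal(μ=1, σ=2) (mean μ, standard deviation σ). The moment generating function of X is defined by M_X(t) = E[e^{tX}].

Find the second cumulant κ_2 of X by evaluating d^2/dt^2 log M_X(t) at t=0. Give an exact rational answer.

κ_2 = d^2K/dt^2 |_{t=0} = 4

M_X(t) = e^(2*t^2 + t)
K_X(t) = log M_X(t) = 2*t^2 + t
dK/dt = 4*t + 1
d^2K/dt^2 = 4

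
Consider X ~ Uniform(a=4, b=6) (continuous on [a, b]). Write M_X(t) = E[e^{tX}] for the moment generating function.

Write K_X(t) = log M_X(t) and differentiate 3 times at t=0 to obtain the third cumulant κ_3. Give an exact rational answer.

κ_3 = D^3[K](0) = 0

M_X(t) = (e^(6*t) - e^(4*t))/(2*t)
K_X(t) = log M_X(t) = -log(t) + log(e^(6*t) - e^(4*t)) - log(2)
D^3[K](t) = (8*t^3*e^(4*t) + 8*t^3*e^(2*t) - 2*e^(6*t) + 6*e^(4*t) - 6*e^(2*t) + 2)/(t^3*e^(6*t) - 3*t^3*e^(4*t) + 3*t^3*e^(2*t) - t^3)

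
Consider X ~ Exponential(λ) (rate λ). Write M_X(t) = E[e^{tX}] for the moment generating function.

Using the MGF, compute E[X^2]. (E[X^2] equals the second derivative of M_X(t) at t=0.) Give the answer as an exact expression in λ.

M_X(t) = λ/(λ - t)
M^(2)(t) = -2*λ/(-λ^3 + 3*λ^2*t - 3*λ*t^2 + t^3)

E[X^2] = M^(2)(0) = 2/λ^2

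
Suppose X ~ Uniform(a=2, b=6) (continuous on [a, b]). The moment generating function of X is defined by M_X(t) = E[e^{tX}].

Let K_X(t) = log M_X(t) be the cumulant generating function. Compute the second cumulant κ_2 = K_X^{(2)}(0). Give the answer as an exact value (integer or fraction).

κ_2 = K^(2)(0) = 4/3

M_X(t) = (e^(6*t) - e^(2*t))/(4*t)
K_X(t) = log M_X(t) = -log(t) + log(e^(6*t) - e^(2*t)) - 2*log(2)
K^(2)(t) = (-16*t^2*e^(4*t) + e^(8*t) - 2*e^(4*t) + 1)/(t^2*e^(8*t) - 2*t^2*e^(4*t) + t^2)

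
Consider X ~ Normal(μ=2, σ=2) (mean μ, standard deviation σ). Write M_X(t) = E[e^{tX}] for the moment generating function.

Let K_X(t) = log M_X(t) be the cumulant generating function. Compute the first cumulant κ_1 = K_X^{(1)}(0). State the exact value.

M_X(t) = e^(2*t^2 + 2*t)
K_X(t) = log M_X(t) = 2*t^2 + 2*t
K^(1)(t) = 4*t + 2

κ_1 = K^(1)(0) = 2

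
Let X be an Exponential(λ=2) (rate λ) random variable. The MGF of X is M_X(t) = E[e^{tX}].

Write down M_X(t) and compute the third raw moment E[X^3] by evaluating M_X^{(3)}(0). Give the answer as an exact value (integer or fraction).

E[X^3] = M^(3)(0) = 3/4

M_X(t) = 2/(2 - t)
M^(3)(t) = 12/(t^4 - 8*t^3 + 24*t^2 - 32*t + 16)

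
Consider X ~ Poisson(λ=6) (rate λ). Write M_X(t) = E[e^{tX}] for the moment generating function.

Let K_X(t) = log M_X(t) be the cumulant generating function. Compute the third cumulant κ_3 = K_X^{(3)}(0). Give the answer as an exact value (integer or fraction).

κ_3 = D^3[K](0) = 6

M_X(t) = e^(6*e^(t) - 6)
K_X(t) = log M_X(t) = 6*e^(t) - 6
D^3[K](t) = 6*e^(t)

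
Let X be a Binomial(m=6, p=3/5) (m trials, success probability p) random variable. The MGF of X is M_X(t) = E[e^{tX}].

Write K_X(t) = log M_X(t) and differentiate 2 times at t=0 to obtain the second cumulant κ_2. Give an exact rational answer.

M_X(t) = (3*e^(t)/5 + 2/5)^6
K_X(t) = log M_X(t) = 6*log(3*e^(t)/5 + 2/5)
dK/dt = 18*e^(t)/(3*e^(t) + 2)
d^2K/dt^2 = 36*e^(t)/(9*e^(2*t) + 12*e^(t) + 4)

κ_2 = d^2K/dt^2 |_{t=0} = 36/25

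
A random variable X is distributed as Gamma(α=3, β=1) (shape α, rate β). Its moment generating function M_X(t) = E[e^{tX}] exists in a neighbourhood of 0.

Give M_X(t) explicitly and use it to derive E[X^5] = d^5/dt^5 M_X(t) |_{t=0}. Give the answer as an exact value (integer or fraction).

E[X^5] = d^5M/dt^5 |_{t=0} = 2520

M_X(t) = (1 - t)^(-3)
dM/dt = 3/(t^4 - 4*t^3 + 6*t^2 - 4*t + 1)
d^2M/dt^2 = -12/(t^5 - 5*t^4 + 10*t^3 - 10*t^2 + 5*t - 1)
d^3M/dt^3 = 60/(t^6 - 6*t^5 + 15*t^4 - 20*t^3 + 15*t^2 - 6*t + 1)
d^4M/dt^4 = -360/(t^7 - 7*t^6 + 21*t^5 - 35*t^4 + 35*t^3 - 21*t^2 + 7*t - 1)
d^5M/dt^5 = 2520/(t^8 - 8*t^7 + 28*t^6 - 56*t^5 + 70*t^4 - 56*t^3 + 28*t^2 - 8*t + 1)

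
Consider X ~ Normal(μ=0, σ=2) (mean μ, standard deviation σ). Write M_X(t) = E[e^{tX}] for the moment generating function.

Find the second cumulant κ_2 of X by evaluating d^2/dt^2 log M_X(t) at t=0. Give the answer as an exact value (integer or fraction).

M_X(t) = e^(2*t^2)
K_X(t) = log M_X(t) = 2*t^2
K′(t) = 4*t
K′′(t) = 4

κ_2 = K′′(0) = 4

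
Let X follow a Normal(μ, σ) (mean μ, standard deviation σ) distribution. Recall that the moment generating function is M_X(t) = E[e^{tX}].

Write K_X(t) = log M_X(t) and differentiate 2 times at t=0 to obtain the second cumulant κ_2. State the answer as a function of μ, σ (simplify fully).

κ_2 = d^2K/dt^2 |_{t=0} = σ^2

M_X(t) = e^(μ*t + σ^2*t^2/2)
K_X(t) = log M_X(t) = μ*t + σ^2*t^2/2
dK/dt = μ + σ^2*t
d^2K/dt^2 = σ^2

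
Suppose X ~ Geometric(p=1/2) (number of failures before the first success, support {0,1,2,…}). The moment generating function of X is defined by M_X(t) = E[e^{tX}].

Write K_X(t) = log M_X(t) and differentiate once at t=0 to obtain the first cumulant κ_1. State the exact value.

κ_1 = D[K](0) = 1

M_X(t) = 1/(2*(1 - e^(t)/2))
K_X(t) = log M_X(t) = -log(1 - e^(t)/2) - log(2)
D[K](t) = -e^(t)/(e^(t) - 2)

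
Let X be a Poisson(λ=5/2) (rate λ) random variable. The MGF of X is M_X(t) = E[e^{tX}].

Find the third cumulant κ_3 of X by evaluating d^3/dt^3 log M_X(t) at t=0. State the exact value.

M_X(t) = e^(5*e^(t)/2 - 5/2)
K_X(t) = log M_X(t) = 5*e^(t)/2 - 5/2
K′(t) = 5*e^(t)/2
K′′(t) = 5*e^(t)/2
K′′′(t) = 5*e^(t)/2

κ_3 = K′′′(0) = 5/2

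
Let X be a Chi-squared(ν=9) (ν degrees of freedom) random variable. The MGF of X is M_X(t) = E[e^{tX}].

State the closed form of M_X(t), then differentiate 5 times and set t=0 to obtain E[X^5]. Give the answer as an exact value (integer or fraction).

M_X(t) = (1 - 2*t)^(-9/2)
dM/dt = -9/(32*t^5*√(1 - 2*t) - 80*t^4*√(1 - 2*t) + 80*t^3*√(1 - 2*t) - 40*t^2*√(1 - 2*t) + 10*t*√(1 - 2*t) - √(1 - 2*t))
d^2M/dt^2 = 99/(64*t^6*√(1 - 2*t) - 192*t^5*√(1 - 2*t) + 240*t^4*√(1 - 2*t) - 160*t^3*√(1 - 2*t) + 60*t^2*√(1 - 2*t) - 12*t*√(1 - 2*t) + √(1 - 2*t))

E[X^5] = d^5M/dt^5 |_{t=0} = 328185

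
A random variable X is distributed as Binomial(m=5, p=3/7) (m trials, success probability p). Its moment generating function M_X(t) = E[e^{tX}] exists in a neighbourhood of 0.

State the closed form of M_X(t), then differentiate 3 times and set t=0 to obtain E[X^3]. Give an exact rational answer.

E[X^3] = D^3[M](0) = 6135/343

M_X(t) = (3*e^(t)/7 + 4/7)^5
D^3[M](t) = 30375*e^(5*t)/16807 + 103680*e^(4*t)/16807 + 116640*e^(3*t)/16807 + 46080*e^(2*t)/16807 + 3840*e^(t)/16807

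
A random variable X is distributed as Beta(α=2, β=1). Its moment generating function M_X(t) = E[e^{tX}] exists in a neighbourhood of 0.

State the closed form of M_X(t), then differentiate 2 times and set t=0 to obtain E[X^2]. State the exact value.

E[X^2] = M^(2)(0) = 1/2

M_X(t) = ₁F₁(2; 3; t)
M^(2)(t) = ₁F₁(4; 5; t)/2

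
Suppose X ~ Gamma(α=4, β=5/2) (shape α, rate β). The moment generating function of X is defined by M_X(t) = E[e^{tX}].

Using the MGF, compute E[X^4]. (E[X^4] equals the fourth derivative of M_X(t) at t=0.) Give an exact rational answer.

E[X^4] = D^4[M](0) = 2688/125

M_X(t) = 625/(16*(5/2 - t)^4)
D^4[M](t) = 8400000/(256*t^8 - 5120*t^7 + 44800*t^6 - 224000*t^5 + 700000*t^4 - 1400000*t^3 + 1750000*t^2 - 1250000*t + 390625)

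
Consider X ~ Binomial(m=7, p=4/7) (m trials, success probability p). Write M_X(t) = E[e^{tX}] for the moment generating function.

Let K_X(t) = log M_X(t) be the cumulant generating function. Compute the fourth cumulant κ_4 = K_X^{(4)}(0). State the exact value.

κ_4 = d^4K/dt^4 |_{t=0} = -276/343

M_X(t) = (4*e^(t)/7 + 3/7)^7
K_X(t) = log M_X(t) = 7*log(4*e^(t)/7 + 3/7)
dK/dt = 28*e^(t)/(4*e^(t) + 3)
d^2K/dt^2 = 84*e^(t)/(16*e^(2*t) + 24*e^(t) + 9)
d^3K/dt^3 = (-336*e^(2*t) + 252*e^(t))/(64*e^(3*t) + 144*e^(2*t) + 108*e^(t) + 27)
d^4K/dt^4 = (1344*e^(3*t) - 4032*e^(2*t) + 756*e^(t))/(256*e^(4*t) + 768*e^(3*t) + 864*e^(2*t) + 432*e^(t) + 81)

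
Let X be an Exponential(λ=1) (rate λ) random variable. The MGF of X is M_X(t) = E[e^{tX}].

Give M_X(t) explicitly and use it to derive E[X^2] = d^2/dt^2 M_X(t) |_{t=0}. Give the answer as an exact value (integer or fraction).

E[X^2] = d^2M/dt^2 |_{t=0} = 2

M_X(t) = 1/(1 - t)
dM/dt = 1/(t^2 - 2*t + 1)
d^2M/dt^2 = -2/(t^3 - 3*t^2 + 3*t - 1)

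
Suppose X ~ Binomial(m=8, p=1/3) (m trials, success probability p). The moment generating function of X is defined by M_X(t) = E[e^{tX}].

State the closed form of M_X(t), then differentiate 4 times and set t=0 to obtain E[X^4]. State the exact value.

M_X(t) = (e^(t)/3 + 2/3)^8
M′(t) = 8*e^(8*t)/6561 + 112*e^(7*t)/6561 + 224*e^(6*t)/2187 + 2240*e^(5*t)/6561 + 4480*e^(4*t)/6561 + 1792*e^(3*t)/2187 + 3584*e^(2*t)/6561 + 1024*e^(t)/6561
M′′(t) = 64*e^(8*t)/6561 + 784*e^(7*t)/6561 + 448*e^(6*t)/729 + 11200*e^(5*t)/6561 + 17920*e^(4*t)/6561 + 1792*e^(3*t)/729 + 7168*e^(2*t)/6561 + 1024*e^(t)/6561
M′′′(t) = 512*e^(8*t)/6561 + 5488*e^(7*t)/6561 + 896*e^(6*t)/243 + 56000*e^(5*t)/6561 + 71680*e^(4*t)/6561 + 1792*e^(3*t)/243 + 14336*e^(2*t)/6561 + 1024*e^(t)/6561
M′′′′(t) = 4096*e^(8*t)/6561 + 38416*e^(7*t)/6561 + 1792*e^(6*t)/81 + 280000*e^(5*t)/6561 + 286720*e^(4*t)/6561 + 1792*e^(3*t)/81 + 28672*e^(2*t)/6561 + 1024*e^(t)/6561

E[X^4] = M′′′′(0) = 3824/27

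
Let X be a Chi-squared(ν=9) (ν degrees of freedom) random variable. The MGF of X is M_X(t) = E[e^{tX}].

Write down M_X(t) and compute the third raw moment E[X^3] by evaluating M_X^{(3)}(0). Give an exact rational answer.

M_X(t) = (1 - 2*t)^(-9/2)
dM/dt = -9/(32*t^5*√(1 - 2*t) - 80*t^4*√(1 - 2*t) + 80*t^3*√(1 - 2*t) - 40*t^2*√(1 - 2*t) + 10*t*√(1 - 2*t) - √(1 - 2*t))
d^2M/dt^2 = 99/(64*t^6*√(1 - 2*t) - 192*t^5*√(1 - 2*t) + 240*t^4*√(1 - 2*t) - 160*t^3*√(1 - 2*t) + 60*t^2*√(1 - 2*t) - 12*t*√(1 - 2*t) + √(1 - 2*t))

E[X^3] = d^3M/dt^3 |_{t=0} = 1287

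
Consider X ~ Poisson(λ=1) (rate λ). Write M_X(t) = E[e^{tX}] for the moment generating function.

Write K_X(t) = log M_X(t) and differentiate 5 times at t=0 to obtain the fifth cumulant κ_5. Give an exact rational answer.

κ_5 = d^5K/dt^5 |_{t=0} = 1

M_X(t) = e^(e^(t) - 1)
K_X(t) = log M_X(t) = e^(t) - 1
dK/dt = e^(t)
d^2K/dt^2 = e^(t)
d^3K/dt^3 = e^(t)
d^4K/dt^4 = e^(t)
d^5K/dt^5 = e^(t)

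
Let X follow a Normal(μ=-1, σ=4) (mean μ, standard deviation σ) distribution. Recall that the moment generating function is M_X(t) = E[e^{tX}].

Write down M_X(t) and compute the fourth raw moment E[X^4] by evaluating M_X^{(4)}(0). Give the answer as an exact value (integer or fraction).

E[X^4] = D^4[M](0) = 865

M_X(t) = e^(8*t^2 - t)
D^4[M](t) = (65536*t^4*e^(8*t^2) - 16384*t^3*e^(8*t^2) + 26112*t^2*e^(8*t^2) - 3136*t*e^(8*t^2) + 865*e^(8*t^2))*e^(-t)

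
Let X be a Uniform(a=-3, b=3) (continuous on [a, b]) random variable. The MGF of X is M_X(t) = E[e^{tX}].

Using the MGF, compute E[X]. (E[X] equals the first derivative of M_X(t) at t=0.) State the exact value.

E[X] = D[M](0) = 0

M_X(t) = (e^(3*t) - e^(-3*t))/(6*t)
D[M](t) = (3*t*e^(6*t) + 3*t - e^(6*t) + 1)*e^(-3*t)/(6*t^2)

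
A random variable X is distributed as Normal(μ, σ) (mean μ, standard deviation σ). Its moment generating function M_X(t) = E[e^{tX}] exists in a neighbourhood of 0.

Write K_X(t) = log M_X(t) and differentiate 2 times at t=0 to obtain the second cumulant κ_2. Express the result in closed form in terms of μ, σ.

M_X(t) = e^(μ*t + σ^2*t^2/2)
K_X(t) = log M_X(t) = μ*t + σ^2*t^2/2
K′(t) = μ + σ^2*t
K′′(t) = σ^2

κ_2 = K′′(0) = σ^2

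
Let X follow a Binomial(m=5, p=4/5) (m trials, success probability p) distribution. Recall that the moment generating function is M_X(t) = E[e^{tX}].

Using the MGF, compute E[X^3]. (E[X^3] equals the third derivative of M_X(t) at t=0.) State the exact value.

M_X(t) = (4*e^(t)/5 + 1/5)^5
D^3[M](t) = 1024*e^(5*t)/25 + 16384*e^(4*t)/625 + 3456*e^(3*t)/625 + 256*e^(2*t)/625 + 4*e^(t)/625

E[X^3] = D^3[M](0) = 1828/25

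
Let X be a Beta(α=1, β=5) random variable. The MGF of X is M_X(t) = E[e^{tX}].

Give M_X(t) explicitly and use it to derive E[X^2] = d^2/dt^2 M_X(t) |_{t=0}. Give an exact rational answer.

E[X^2] = d^2M/dt^2 |_{t=0} = 1/21

M_X(t) = ₁F₁(1; 6; t)
dM/dt = ₁F₁(2; 7; t)/6
d^2M/dt^2 = ₁F₁(3; 8; t)/21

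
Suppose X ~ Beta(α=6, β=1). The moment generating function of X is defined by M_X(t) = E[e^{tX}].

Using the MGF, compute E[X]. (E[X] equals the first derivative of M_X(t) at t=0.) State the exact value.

E[X] = M′(0) = 6/7

M_X(t) = ₁F₁(6; 7; t)
M′(t) = 6*₁F₁(7; 8; t)/7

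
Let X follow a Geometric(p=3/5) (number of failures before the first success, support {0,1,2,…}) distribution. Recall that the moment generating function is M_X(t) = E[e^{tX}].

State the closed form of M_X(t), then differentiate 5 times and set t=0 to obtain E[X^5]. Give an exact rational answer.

M_X(t) = 3/(5*(1 - 2*e^(t)/5))
dM/dt = 6*e^(t)/(4*e^(2*t) - 20*e^(t) + 25)
d^2M/dt^2 = (-12*e^(2*t) - 30*e^(t))/(8*e^(3*t) - 60*e^(2*t) + 150*e^(t) - 125)
d^3M/dt^3 = (24*e^(3*t) + 240*e^(2*t) + 150*e^(t))/(16*e^(4*t) - 160*e^(3*t) + 600*e^(2*t) - 1000*e^(t) + 625)
d^4M/dt^4 = (-48*e^(4*t) - 1320*e^(3*t) - 3300*e^(2*t) - 750*e^(t))/(32*e^(5*t) - 400*e^(4*t) + 2000*e^(3*t) - 5000*e^(2*t) + 6250*e^(t) - 3125)

E[X^5] = d^5M/dt^5 |_{t=0} = 9854/81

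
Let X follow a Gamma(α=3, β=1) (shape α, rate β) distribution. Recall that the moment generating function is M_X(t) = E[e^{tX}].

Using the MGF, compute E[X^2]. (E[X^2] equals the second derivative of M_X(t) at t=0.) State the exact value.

E[X^2] = M^(2)(0) = 12

M_X(t) = (1 - t)^(-3)
M^(2)(t) = -12/(t^5 - 5*t^4 + 10*t^3 - 10*t^2 + 5*t - 1)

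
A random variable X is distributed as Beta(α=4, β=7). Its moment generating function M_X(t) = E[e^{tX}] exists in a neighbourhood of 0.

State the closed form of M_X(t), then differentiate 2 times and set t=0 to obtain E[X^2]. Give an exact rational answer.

M_X(t) = ₁F₁(4; 11; t)
M′(t) = 4*₁F₁(5; 12; t)/11
M′′(t) = 5*₁F₁(6; 13; t)/33

E[X^2] = M′′(0) = 5/33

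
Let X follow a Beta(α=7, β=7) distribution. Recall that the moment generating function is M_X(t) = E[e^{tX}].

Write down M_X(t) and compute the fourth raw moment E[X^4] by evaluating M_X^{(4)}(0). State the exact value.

M_X(t) = ₁F₁(7; 14; t)
D^4[M](t) = 3*₁F₁(11; 18; t)/34

E[X^4] = D^4[M](0) = 3/34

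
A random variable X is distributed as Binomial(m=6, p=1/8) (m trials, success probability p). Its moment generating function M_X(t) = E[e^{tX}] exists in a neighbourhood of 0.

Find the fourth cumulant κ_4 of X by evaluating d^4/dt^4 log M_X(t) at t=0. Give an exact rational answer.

κ_4 = K^(4)(0) = 231/1024

M_X(t) = (e^(t)/8 + 7/8)^6
K_X(t) = log M_X(t) = 6*log(e^(t)/8 + 7/8)
K^(4)(t) = (42*e^(3*t) - 1176*e^(2*t) + 2058*e^(t))/(e^(4*t) + 28*e^(3*t) + 294*e^(2*t) + 1372*e^(t) + 2401)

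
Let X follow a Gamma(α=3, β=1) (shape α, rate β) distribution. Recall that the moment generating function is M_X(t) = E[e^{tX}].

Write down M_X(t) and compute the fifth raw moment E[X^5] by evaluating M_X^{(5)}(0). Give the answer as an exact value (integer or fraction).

E[X^5] = M^(5)(0) = 2520

M_X(t) = (1 - t)^(-3)
M^(5)(t) = 2520/(t^8 - 8*t^7 + 28*t^6 - 56*t^5 + 70*t^4 - 56*t^3 + 28*t^2 - 8*t + 1)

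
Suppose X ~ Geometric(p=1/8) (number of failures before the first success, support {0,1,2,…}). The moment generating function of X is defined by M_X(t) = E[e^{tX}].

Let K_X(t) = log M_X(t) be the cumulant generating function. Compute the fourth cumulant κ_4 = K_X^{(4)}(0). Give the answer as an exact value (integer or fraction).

κ_4 = D^4[K](0) = 18872

M_X(t) = 1/(8*(1 - 7*e^(t)/8))
K_X(t) = log M_X(t) = -log(1 - 7*e^(t)/8) - 3*log(2)
D^4[K](t) = (2744*e^(3*t) + 12544*e^(2*t) + 3584*e^(t))/(2401*e^(4*t) - 10976*e^(3*t) + 18816*e^(2*t) - 14336*e^(t) + 4096)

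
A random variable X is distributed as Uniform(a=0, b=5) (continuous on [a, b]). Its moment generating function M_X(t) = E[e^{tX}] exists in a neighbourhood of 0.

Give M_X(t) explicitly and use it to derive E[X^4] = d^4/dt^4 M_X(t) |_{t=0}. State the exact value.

E[X^4] = M′′′′(0) = 125

M_X(t) = (e^(5*t) - 1)/(5*t)
M′(t) = (5*t*e^(5*t) - e^(5*t) + 1)/(5*t^2)
M′′(t) = (25*t^2*e^(5*t) - 10*t*e^(5*t) + 2*e^(5*t) - 2)/(5*t^3)
M′′′(t) = (125*t^3*e^(5*t) - 75*t^2*e^(5*t) + 30*t*e^(5*t) - 6*e^(5*t) + 6)/(5*t^4)
M′′′′(t) = (625*t^4*e^(5*t) - 500*t^3*e^(5*t) + 300*t^2*e^(5*t) - 120*t*e^(5*t) + 24*e^(5*t) - 24)/(5*t^5)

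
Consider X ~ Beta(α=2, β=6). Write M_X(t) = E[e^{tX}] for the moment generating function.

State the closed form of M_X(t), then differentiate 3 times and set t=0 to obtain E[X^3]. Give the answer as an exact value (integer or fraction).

M_X(t) = ₁F₁(2; 8; t)
M′(t) = ₁F₁(3; 9; t)/4
M′′(t) = ₁F₁(4; 10; t)/12
M′′′(t) = ₁F₁(5; 11; t)/30

E[X^3] = M′′′(0) = 1/30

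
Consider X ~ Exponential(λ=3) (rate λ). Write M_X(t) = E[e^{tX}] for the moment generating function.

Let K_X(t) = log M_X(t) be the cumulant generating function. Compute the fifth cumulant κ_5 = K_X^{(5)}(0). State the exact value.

M_X(t) = 3/(3 - t)
K_X(t) = log M_X(t) = -log(3 - t) + log(3)
K^(5)(t) = -24/(t^5 - 15*t^4 + 90*t^3 - 270*t^2 + 405*t - 243)

κ_5 = K^(5)(0) = 8/81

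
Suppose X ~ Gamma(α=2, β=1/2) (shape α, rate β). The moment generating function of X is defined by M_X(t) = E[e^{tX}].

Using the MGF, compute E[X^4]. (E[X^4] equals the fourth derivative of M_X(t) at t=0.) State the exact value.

E[X^4] = D^4[M](0) = 1920

M_X(t) = 1/(4*(1/2 - t)^2)
D^4[M](t) = 1920/(64*t^6 - 192*t^5 + 240*t^4 - 160*t^3 + 60*t^2 - 12*t + 1)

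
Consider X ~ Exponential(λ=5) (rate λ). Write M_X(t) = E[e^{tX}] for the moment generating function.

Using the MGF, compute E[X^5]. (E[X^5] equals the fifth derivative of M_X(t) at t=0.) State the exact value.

E[X^5] = d^5M/dt^5 |_{t=0} = 24/625

M_X(t) = 5/(5 - t)
dM/dt = 5/(t^2 - 10*t + 25)
d^2M/dt^2 = -10/(t^3 - 15*t^2 + 75*t - 125)
d^3M/dt^3 = 30/(t^4 - 20*t^3 + 150*t^2 - 500*t + 625)
d^4M/dt^4 = -120/(t^5 - 25*t^4 + 250*t^3 - 1250*t^2 + 3125*t - 3125)
d^5M/dt^5 = 600/(t^6 - 30*t^5 + 375*t^4 - 2500*t^3 + 9375*t^2 - 18750*t + 15625)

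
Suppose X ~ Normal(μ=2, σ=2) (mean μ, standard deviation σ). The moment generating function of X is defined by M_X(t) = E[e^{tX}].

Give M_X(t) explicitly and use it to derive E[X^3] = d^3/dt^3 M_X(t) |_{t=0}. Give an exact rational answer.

E[X^3] = M′′′(0) = 32

M_X(t) = e^(2*t^2 + 2*t)
M′(t) = 4*t*e^(2*t)*e^(2*t^2) + 2*e^(2*t)*e^(2*t^2)
M′′(t) = 16*t^2*e^(2*t)*e^(2*t^2) + 16*t*e^(2*t)*e^(2*t^2) + 8*e^(2*t)*e^(2*t^2)
M′′′(t) = 64*t^3*e^(2*t)*e^(2*t^2) + 96*t^2*e^(2*t)*e^(2*t^2) + 96*t*e^(2*t)*e^(2*t^2) + 32*e^(2*t)*e^(2*t^2)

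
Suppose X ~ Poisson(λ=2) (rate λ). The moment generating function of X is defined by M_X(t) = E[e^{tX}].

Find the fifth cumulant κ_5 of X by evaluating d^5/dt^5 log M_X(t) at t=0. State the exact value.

M_X(t) = e^(2*e^(t) - 2)
K_X(t) = log M_X(t) = 2*e^(t) - 2
dK/dt = 2*e^(t)
d^2K/dt^2 = 2*e^(t)
d^3K/dt^3 = 2*e^(t)
d^4K/dt^4 = 2*e^(t)
d^5K/dt^5 = 2*e^(t)

κ_5 = d^5K/dt^5 |_{t=0} = 2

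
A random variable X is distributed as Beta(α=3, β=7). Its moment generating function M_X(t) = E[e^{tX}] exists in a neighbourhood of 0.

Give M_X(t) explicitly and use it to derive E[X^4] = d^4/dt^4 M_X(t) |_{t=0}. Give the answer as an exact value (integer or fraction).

M_X(t) = ₁F₁(3; 10; t)
dM/dt = 3*₁F₁(4; 11; t)/10
d^2M/dt^2 = 6*₁F₁(5; 12; t)/55
d^3M/dt^3 = ₁F₁(6; 13; t)/22
d^4M/dt^4 = 3*₁F₁(7; 14; t)/143

E[X^4] = d^4M/dt^4 |_{t=0} = 3/143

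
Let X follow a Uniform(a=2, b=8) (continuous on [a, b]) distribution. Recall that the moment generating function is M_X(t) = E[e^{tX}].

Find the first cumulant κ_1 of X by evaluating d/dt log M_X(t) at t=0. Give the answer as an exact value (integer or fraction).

κ_1 = K^(1)(0) = 5

M_X(t) = (e^(8*t) - e^(2*t))/(6*t)
K_X(t) = log M_X(t) = -log(t) + log(e^(8*t) - e^(2*t)) - log(6)
K^(1)(t) = (8*t*e^(6*t) - 2*t - e^(6*t) + 1)/(t*e^(6*t) - t)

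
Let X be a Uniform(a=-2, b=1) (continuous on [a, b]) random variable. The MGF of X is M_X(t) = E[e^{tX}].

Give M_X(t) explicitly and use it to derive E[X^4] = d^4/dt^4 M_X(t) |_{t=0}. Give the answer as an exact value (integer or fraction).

E[X^4] = D^4[M](0) = 11/5

M_X(t) = (e^(t) - e^(-2*t))/(3*t)
D^4[M](t) = (t^4*e^(3*t) - 16*t^4 - 4*t^3*e^(3*t) - 32*t^3 + 12*t^2*e^(3*t) - 48*t^2 - 24*t*e^(3*t) - 48*t + 24*e^(3*t) - 24)*e^(-2*t)/(3*t^5)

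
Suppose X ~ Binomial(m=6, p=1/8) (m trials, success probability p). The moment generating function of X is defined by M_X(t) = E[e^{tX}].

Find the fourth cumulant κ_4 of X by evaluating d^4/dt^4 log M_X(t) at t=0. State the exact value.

M_X(t) = (e^(t)/8 + 7/8)^6
K_X(t) = log M_X(t) = 6*log(e^(t)/8 + 7/8)
D^4[K](t) = (42*e^(3*t) - 1176*e^(2*t) + 2058*e^(t))/(e^(4*t) + 28*e^(3*t) + 294*e^(2*t) + 1372*e^(t) + 2401)

κ_4 = D^4[K](0) = 231/1024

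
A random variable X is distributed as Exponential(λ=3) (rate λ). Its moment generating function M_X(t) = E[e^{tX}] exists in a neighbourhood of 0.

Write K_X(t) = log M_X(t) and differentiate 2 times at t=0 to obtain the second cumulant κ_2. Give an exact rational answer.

κ_2 = D^2[K](0) = 1/9

M_X(t) = 3/(3 - t)
K_X(t) = log M_X(t) = -log(3 - t) + log(3)
D^2[K](t) = 1/(t^2 - 6*t + 9)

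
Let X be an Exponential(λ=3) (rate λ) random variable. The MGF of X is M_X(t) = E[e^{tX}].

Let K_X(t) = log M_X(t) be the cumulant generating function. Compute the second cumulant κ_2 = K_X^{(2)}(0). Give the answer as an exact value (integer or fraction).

κ_2 = d^2K/dt^2 |_{t=0} = 1/9

M_X(t) = 3/(3 - t)
K_X(t) = log M_X(t) = -log(3 - t) + log(3)
dK/dt = -1/(t - 3)
d^2K/dt^2 = 1/(t^2 - 6*t + 9)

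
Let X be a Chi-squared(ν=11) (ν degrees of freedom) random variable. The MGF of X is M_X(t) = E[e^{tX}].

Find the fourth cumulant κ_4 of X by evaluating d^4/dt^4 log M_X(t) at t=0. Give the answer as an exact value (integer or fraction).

M_X(t) = (1 - 2*t)^(-11/2)
K_X(t) = log M_X(t) = -11*log(1 - 2*t)/2
dK/dt = -11/(2*t - 1)
d^2K/dt^2 = 22/(4*t^2 - 4*t + 1)
d^3K/dt^3 = -88/(8*t^3 - 12*t^2 + 6*t - 1)
d^4K/dt^4 = 528/(16*t^4 - 32*t^3 + 24*t^2 - 8*t + 1)

κ_4 = d^4K/dt^4 |_{t=0} = 528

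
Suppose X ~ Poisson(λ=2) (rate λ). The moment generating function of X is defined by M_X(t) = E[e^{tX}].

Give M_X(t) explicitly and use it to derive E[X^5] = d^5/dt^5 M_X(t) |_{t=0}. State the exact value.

M_X(t) = e^(2*e^(t) - 2)
M^(5)(t) = (32*e^(5*t)*e^(2*e^(t)) + 160*e^(4*t)*e^(2*e^(t)) + 200*e^(3*t)*e^(2*e^(t)) + 60*e^(2*t)*e^(2*e^(t)) + 2*e^(t)*e^(2*e^(t)))*e^(-2)

E[X^5] = M^(5)(0) = 454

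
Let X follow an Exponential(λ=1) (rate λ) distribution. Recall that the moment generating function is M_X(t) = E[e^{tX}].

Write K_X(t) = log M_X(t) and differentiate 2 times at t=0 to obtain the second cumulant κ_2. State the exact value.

M_X(t) = 1/(1 - t)
K_X(t) = log M_X(t) = -log(1 - t)
K^(2)(t) = 1/(t^2 - 2*t + 1)

κ_2 = K^(2)(0) = 1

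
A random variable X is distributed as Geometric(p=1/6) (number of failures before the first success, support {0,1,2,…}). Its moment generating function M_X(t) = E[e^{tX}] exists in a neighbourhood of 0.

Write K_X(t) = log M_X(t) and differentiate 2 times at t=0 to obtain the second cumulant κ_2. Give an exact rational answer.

M_X(t) = 1/(6*(1 - 5*e^(t)/6))
K_X(t) = log M_X(t) = -log(1 - 5*e^(t)/6) - log(6)
D^2[K](t) = 30*e^(t)/(25*e^(2*t) - 60*e^(t) + 36)

κ_2 = D^2[K](0) = 30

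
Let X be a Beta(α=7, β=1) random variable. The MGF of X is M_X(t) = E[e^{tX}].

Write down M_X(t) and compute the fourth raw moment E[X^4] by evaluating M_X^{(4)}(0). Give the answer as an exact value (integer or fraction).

E[X^4] = M′′′′(0) = 7/11

M_X(t) = ₁F₁(7; 8; t)
M′(t) = 7*₁F₁(8; 9; t)/8
M′′(t) = 7*₁F₁(9; 10; t)/9
M′′′(t) = 7*₁F₁(10; 11; t)/10
M′′′′(t) = 7*₁F₁(11; 12; t)/11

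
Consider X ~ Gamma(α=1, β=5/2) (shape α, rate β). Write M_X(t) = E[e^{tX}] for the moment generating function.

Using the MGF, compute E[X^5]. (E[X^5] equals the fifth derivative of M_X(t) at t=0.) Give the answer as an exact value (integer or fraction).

M_X(t) = 5/(2*(5/2 - t))
dM/dt = 10/(4*t^2 - 20*t + 25)
d^2M/dt^2 = -40/(8*t^3 - 60*t^2 + 150*t - 125)
d^3M/dt^3 = 240/(16*t^4 - 160*t^3 + 600*t^2 - 1000*t + 625)
d^4M/dt^4 = -1920/(32*t^5 - 400*t^4 + 2000*t^3 - 5000*t^2 + 6250*t - 3125)
d^5M/dt^5 = 19200/(64*t^6 - 960*t^5 + 6000*t^4 - 20000*t^3 + 37500*t^2 - 37500*t + 15625)

E[X^5] = d^5M/dt^5 |_{t=0} = 768/625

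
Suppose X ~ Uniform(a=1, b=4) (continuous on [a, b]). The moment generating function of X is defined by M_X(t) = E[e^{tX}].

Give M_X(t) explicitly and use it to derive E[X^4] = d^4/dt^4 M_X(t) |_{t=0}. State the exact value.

M_X(t) = (e^(4*t) - e^(t))/(3*t)
M^(4)(t) = (256*t^4*e^(4*t) - t^4*e^(t) - 256*t^3*e^(4*t) + 4*t^3*e^(t) + 192*t^2*e^(4*t) - 12*t^2*e^(t) - 96*t*e^(4*t) + 24*t*e^(t) + 24*e^(4*t) - 24*e^(t))/(3*t^5)

E[X^4] = M^(4)(0) = 341/5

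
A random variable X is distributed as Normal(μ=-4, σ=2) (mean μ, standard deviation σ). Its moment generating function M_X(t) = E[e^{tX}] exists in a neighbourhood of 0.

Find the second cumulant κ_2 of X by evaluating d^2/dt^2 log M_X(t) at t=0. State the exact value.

κ_2 = d^2K/dt^2 |_{t=0} = 4

M_X(t) = e^(2*t^2 - 4*t)
K_X(t) = log M_X(t) = 2*t^2 - 4*t
dK/dt = 4*t - 4
d^2K/dt^2 = 4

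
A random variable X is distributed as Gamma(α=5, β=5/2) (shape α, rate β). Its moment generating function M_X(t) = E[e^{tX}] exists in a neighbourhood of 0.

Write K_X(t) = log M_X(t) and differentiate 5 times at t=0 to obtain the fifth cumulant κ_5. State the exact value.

M_X(t) = 3125/(32*(5/2 - t)^5)
K_X(t) = log M_X(t) = -5*log(5/2 - t) - 5*log(2) + 5*log(5)
K^(5)(t) = -3840/(32*t^5 - 400*t^4 + 2000*t^3 - 5000*t^2 + 6250*t - 3125)

κ_5 = K^(5)(0) = 768/625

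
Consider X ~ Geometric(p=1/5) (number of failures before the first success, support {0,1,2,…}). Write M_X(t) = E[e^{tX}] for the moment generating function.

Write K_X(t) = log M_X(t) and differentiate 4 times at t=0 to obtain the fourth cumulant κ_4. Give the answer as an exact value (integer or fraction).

M_X(t) = 1/(5*(1 - 4*e^(t)/5))
K_X(t) = log M_X(t) = -log(1 - 4*e^(t)/5) - log(5)
K^(4)(t) = (320*e^(3*t) + 1600*e^(2*t) + 500*e^(t))/(256*e^(4*t) - 1280*e^(3*t) + 2400*e^(2*t) - 2000*e^(t) + 625)

κ_4 = K^(4)(0) = 2420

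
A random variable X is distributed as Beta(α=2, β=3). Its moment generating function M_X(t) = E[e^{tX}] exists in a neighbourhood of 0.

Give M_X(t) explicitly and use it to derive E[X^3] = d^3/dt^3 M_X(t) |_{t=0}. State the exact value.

E[X^3] = d^3M/dt^3 |_{t=0} = 4/35

M_X(t) = ₁F₁(2; 5; t)
dM/dt = 2*₁F₁(3; 6; t)/5
d^2M/dt^2 = ₁F₁(4; 7; t)/5
d^3M/dt^3 = 4*₁F₁(5; 8; t)/35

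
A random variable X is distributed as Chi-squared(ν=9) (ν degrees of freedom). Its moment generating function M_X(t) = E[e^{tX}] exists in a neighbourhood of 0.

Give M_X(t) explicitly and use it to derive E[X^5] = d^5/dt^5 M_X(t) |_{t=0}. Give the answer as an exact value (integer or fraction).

M_X(t) = (1 - 2*t)^(-9/2)

E[X^5] = D^5[M](0) = 328185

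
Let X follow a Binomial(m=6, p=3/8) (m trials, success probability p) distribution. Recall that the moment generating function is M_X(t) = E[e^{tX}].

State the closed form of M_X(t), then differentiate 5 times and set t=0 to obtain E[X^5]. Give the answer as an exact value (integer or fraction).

M_X(t) = (3*e^(t)/8 + 5/8)^6
M′(t) = 2187*e^(6*t)/131072 + 18225*e^(5*t)/131072 + 30375*e^(4*t)/65536 + 50625*e^(3*t)/65536 + 84375*e^(2*t)/131072 + 28125*e^(t)/131072
M′′(t) = 6561*e^(6*t)/65536 + 91125*e^(5*t)/131072 + 30375*e^(4*t)/16384 + 151875*e^(3*t)/65536 + 84375*e^(2*t)/65536 + 28125*e^(t)/131072
M′′′(t) = 19683*e^(6*t)/32768 + 455625*e^(5*t)/131072 + 30375*e^(4*t)/4096 + 455625*e^(3*t)/65536 + 84375*e^(2*t)/32768 + 28125*e^(t)/131072
M′′′′(t) = 59049*e^(6*t)/16384 + 2278125*e^(5*t)/131072 + 30375*e^(4*t)/1024 + 1366875*e^(3*t)/65536 + 84375*e^(2*t)/16384 + 28125*e^(t)/131072
M′′′′′(t) = 177147*e^(6*t)/8192 + 11390625*e^(5*t)/131072 + 30375*e^(4*t)/256 + 4100625*e^(3*t)/65536 + 84375*e^(2*t)/8192 + 28125*e^(t)/131072

E[X^5] = M′′′′′(0) = 614943/2048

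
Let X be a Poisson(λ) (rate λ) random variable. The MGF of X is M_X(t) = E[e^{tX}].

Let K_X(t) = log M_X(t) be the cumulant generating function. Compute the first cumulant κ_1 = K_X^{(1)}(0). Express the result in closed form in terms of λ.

κ_1 = dK/dt |_{t=0} = λ

M_X(t) = e^(λ*(e^(t) - 1))
K_X(t) = log M_X(t) = λ*(e^(t) - 1)
dK/dt = λ*e^(t)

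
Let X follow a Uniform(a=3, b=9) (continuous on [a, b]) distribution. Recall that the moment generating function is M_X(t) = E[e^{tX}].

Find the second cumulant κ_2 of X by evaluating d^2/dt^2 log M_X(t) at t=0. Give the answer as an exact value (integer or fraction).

κ_2 = d^2K/dt^2 |_{t=0} = 3

M_X(t) = (e^(9*t) - e^(3*t))/(6*t)
K_X(t) = log M_X(t) = -log(t) + log(e^(9*t) - e^(3*t)) - log(6)
dK/dt = (9*t*e^(6*t) - 3*t - e^(6*t) + 1)/(t*e^(6*t) - t)
d^2K/dt^2 = (-36*t^2*e^(6*t) + e^(12*t) - 2*e^(6*t) + 1)/(t^2*e^(12*t) - 2*t^2*e^(6*t) + t^2)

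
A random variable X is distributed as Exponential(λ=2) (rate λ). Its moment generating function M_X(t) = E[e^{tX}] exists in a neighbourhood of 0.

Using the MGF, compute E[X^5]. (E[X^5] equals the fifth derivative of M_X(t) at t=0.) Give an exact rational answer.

M_X(t) = 2/(2 - t)
M^(5)(t) = 240/(t^6 - 12*t^5 + 60*t^4 - 160*t^3 + 240*t^2 - 192*t + 64)

E[X^5] = M^(5)(0) = 15/4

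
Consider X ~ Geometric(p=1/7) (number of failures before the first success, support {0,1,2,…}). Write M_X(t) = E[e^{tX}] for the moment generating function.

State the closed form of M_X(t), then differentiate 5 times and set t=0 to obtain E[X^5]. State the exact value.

M_X(t) = 1/(7*(1 - 6*e^(t)/7))
dM/dt = 6*e^(t)/(36*e^(2*t) - 84*e^(t) + 49)
d^2M/dt^2 = (-36*e^(2*t) - 42*e^(t))/(216*e^(3*t) - 756*e^(2*t) + 882*e^(t) - 343)
d^3M/dt^3 = (216*e^(3*t) + 1008*e^(2*t) + 294*e^(t))/(1296*e^(4*t) - 6048*e^(3*t) + 10584*e^(2*t) - 8232*e^(t) + 2401)
d^4M/dt^4 = (-1296*e^(4*t) - 16632*e^(3*t) - 19404*e^(2*t) - 2058*e^(t))/(7776*e^(5*t) - 45360*e^(4*t) + 105840*e^(3*t) - 123480*e^(2*t) + 72030*e^(t) - 16807)

E[X^5] = d^5M/dt^5 |_{t=0} = 1277646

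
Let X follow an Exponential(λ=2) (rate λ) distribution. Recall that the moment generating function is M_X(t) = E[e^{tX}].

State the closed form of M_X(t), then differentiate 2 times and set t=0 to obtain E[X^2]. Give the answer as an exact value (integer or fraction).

E[X^2] = M^(2)(0) = 1/2

M_X(t) = 2/(2 - t)
M^(2)(t) = -4/(t^3 - 6*t^2 + 12*t - 8)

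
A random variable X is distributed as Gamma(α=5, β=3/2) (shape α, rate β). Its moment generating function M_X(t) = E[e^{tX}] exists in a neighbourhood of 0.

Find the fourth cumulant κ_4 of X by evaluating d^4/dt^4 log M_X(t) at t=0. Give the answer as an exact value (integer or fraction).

κ_4 = d^4K/dt^4 |_{t=0} = 160/27

M_X(t) = 243/(32*(3/2 - t)^5)
K_X(t) = log M_X(t) = -5*log(3/2 - t) - 5*log(2) + 5*log(3)
dK/dt = -10/(2*t - 3)
d^2K/dt^2 = 20/(4*t^2 - 12*t + 9)
d^3K/dt^3 = -80/(8*t^3 - 36*t^2 + 54*t - 27)
d^4K/dt^4 = 480/(16*t^4 - 96*t^3 + 216*t^2 - 216*t + 81)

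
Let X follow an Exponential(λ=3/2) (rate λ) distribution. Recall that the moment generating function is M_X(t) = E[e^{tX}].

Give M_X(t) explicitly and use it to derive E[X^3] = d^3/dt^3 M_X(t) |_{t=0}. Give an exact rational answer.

M_X(t) = 3/(2*(3/2 - t))
M′(t) = 6/(4*t^2 - 12*t + 9)
M′′(t) = -24/(8*t^3 - 36*t^2 + 54*t - 27)
M′′′(t) = 144/(16*t^4 - 96*t^3 + 216*t^2 - 216*t + 81)

E[X^3] = M′′′(0) = 16/9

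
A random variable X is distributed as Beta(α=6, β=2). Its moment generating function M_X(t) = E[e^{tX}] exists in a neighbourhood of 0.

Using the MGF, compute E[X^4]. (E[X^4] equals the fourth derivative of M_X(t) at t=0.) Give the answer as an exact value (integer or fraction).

E[X^4] = M′′′′(0) = 21/55

M_X(t) = ₁F₁(6; 8; t)
M′(t) = 3*₁F₁(7; 9; t)/4
M′′(t) = 7*₁F₁(8; 10; t)/12
M′′′(t) = 7*₁F₁(9; 11; t)/15
M′′′′(t) = 21*₁F₁(10; 12; t)/55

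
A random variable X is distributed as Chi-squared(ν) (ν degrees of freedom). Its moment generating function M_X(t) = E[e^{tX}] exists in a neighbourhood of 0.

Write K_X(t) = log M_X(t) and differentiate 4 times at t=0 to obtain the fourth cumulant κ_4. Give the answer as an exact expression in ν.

κ_4 = d^4K/dt^4 |_{t=0} = 48*ν

M_X(t) = (1 - 2*t)^(-ν/2)
K_X(t) = log M_X(t) = -ν*log(1 - 2*t)/2
dK/dt = -ν/(2*t - 1)
d^2K/dt^2 = 2*ν/(4*t^2 - 4*t + 1)
d^3K/dt^3 = -8*ν/(8*t^3 - 12*t^2 + 6*t - 1)
d^4K/dt^4 = 48*ν/(16*t^4 - 32*t^3 + 24*t^2 - 8*t + 1)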